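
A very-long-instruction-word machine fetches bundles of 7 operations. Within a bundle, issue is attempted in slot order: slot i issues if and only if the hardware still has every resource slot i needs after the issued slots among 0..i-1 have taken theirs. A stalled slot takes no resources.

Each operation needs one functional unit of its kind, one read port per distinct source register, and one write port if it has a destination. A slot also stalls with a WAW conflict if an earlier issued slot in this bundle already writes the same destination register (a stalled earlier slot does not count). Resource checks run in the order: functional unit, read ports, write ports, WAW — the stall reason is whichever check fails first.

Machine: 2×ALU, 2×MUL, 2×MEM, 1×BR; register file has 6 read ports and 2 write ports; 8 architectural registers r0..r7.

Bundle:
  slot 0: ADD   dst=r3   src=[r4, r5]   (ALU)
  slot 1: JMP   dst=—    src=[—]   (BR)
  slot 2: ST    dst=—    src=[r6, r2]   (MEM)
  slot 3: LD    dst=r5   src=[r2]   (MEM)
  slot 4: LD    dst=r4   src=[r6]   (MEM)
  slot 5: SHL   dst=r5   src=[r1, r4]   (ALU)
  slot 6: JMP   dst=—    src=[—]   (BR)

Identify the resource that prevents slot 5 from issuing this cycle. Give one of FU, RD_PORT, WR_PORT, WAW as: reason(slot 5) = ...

reason(slot 5) = RD_PORT

(0) want 1×ALU +2rd +1wr — yes → AL1|MU2|ME2|BR1|rd4|wr1
(1) want 1×BR +0rd +0wr — yes → AL1|MU2|ME2|BR0|rd4|wr1
(2) want 1×MEM +2rd +0wr — yes → AL1|MU2|ME1|BR0|rd2|wr1
(3) want 1×MEM +1rd +1wr — yes → AL1|MU2|ME0|BR0|rd1|wr0
(4) want 1×MEM +1rd +1wr — FU → AL1|MU2|ME0|BR0|rd1|wr0
(5) want 1×ALU +2rd +1wr — RD_PORT → AL1|MU2|ME0|BR0|rd1|wr0
(6) want 1×BR +0rd +0wr — FU → AL1|MU2|ME0|BR0|rd1|wr0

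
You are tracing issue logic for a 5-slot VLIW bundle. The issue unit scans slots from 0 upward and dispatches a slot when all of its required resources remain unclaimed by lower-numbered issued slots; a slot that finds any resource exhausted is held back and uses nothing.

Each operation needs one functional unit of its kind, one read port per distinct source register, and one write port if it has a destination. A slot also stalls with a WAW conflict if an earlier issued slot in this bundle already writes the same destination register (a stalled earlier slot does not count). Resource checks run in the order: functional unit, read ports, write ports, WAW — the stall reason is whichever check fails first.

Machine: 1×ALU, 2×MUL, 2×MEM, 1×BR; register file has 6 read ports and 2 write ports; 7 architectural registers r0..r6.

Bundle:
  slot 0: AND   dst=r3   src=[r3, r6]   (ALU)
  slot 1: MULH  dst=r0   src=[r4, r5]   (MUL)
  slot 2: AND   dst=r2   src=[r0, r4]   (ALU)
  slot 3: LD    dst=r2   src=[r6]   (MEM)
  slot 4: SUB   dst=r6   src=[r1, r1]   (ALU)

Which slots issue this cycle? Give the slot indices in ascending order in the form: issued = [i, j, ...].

[0] ALU needs rd=2 wr=1: ok; after: ALU=0 MUL=2 MEM=2 BR=1, R=4, W=1
[1] MUL needs rd=2 wr=1: ok; after: ALU=0 MUL=1 MEM=2 BR=1, R=2, W=0
[2] ALU needs rd=2 wr=1: FU; after: ALU=0 MUL=1 MEM=2 BR=1, R=2, W=0
[3] MEM needs rd=1 wr=1: WR_PORT; after: ALU=0 MUL=1 MEM=2 BR=1, R=2, W=0
[4] ALU needs rd=1 wr=1: FU; after: ALU=0 MUL=1 MEM=2 BR=1, R=2, W=0

issued = [0, 1]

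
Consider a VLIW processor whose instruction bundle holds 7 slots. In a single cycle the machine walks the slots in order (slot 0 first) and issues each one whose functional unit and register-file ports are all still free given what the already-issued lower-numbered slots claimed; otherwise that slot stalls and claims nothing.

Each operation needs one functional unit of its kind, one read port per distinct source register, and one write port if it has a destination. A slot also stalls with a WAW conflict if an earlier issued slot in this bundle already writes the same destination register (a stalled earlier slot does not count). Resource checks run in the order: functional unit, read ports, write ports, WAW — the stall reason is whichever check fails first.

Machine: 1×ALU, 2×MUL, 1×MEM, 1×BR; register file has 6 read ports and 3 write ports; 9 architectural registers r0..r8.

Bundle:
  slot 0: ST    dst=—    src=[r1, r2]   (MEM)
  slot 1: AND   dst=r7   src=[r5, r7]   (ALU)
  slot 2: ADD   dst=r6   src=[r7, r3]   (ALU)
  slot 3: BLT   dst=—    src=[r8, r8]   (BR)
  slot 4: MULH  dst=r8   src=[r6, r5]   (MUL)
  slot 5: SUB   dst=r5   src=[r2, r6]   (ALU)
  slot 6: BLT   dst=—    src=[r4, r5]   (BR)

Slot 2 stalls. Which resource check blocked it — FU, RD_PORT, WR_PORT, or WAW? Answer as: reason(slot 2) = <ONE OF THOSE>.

reason(slot 2) = FU

[0] MEM needs rd=2 wr=0: ok; after: ALU=1 MUL=2 MEM=0 BR=1, R=4, W=3
[1] ALU needs rd=2 wr=1: ok; after: ALU=0 MUL=2 MEM=0 BR=1, R=2, W=2
[2] ALU needs rd=2 wr=1: FU; after: ALU=0 MUL=2 MEM=0 BR=1, R=2, W=2
[3] BR needs rd=1 wr=0: ok; after: ALU=0 MUL=2 MEM=0 BR=0, R=1, W=2
[4] MUL needs rd=2 wr=1: RD_PORT; after: ALU=0 MUL=2 MEM=0 BR=0, R=1, W=2
[5] ALU needs rd=2 wr=1: FU; after: ALU=0 MUL=2 MEM=0 BR=0, R=1, W=2
[6] BR needs rd=2 wr=0: FU; after: ALU=0 MUL=2 MEM=0 BR=0, R=1, W=2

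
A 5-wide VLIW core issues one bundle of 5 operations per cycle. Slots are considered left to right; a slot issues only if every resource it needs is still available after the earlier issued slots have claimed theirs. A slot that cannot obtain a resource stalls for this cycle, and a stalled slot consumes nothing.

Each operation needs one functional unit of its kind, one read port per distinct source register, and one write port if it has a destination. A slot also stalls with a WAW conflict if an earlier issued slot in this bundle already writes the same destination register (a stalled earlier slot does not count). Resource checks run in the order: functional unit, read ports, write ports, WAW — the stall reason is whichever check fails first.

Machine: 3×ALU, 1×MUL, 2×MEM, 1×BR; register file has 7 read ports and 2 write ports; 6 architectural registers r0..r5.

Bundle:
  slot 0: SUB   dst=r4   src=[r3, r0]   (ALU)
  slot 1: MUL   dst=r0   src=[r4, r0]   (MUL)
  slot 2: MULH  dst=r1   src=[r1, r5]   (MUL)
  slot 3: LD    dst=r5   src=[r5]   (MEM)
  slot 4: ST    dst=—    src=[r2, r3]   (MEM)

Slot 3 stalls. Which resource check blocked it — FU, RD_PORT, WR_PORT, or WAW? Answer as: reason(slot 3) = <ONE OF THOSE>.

slot 0 (ALU): ISSUE — free A2,Mu1,Ld2,B1 rp5 wp1
slot 1 (MUL): ISSUE — free A2,Mu0,Ld2,B1 rp3 wp0
slot 2 (MUL): stall FU — free A2,Mu0,Ld2,B1 rp3 wp0
slot 3 (MEM): stall WR_PORT — free A2,Mu0,Ld2,B1 rp3 wp0
slot 4 (MEM): ISSUE — free A2,Mu0,Ld1,B1 rp1 wp0

reason(slot 3) = WR_PORT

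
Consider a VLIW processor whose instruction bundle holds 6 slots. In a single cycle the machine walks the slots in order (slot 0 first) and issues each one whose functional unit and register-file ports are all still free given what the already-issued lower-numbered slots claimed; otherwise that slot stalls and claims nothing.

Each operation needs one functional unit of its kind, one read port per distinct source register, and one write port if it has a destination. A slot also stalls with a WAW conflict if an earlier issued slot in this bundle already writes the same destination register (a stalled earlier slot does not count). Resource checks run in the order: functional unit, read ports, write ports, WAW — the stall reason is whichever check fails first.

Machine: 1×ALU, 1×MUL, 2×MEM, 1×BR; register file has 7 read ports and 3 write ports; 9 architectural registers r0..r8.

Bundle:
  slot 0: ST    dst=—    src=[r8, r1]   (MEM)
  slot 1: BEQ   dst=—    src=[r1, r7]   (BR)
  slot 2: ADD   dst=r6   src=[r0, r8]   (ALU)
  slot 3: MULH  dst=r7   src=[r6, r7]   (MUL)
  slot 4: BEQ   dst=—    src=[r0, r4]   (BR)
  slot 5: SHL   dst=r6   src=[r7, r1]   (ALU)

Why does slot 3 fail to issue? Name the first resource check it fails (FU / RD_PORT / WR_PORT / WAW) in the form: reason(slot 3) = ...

(0) want 1×MEM +2rd +0wr — yes → AL1|MU1|ME1|BR1|rd5|wr3
(1) want 1×BR +2rd +0wr — yes → AL1|MU1|ME1|BR0|rd3|wr3
(2) want 1×ALU +2rd +1wr — yes → AL0|MU1|ME1|BR0|rd1|wr2
(3) want 1×MUL +2rd +1wr — RD_PORT → AL0|MU1|ME1|BR0|rd1|wr2
(4) want 1×BR +2rd +0wr — FU → AL0|MU1|ME1|BR0|rd1|wr2
(5) want 1×ALU +2rd +1wr — FU → AL0|MU1|ME1|BR0|rd1|wr2

reason(slot 3) = RD_PORT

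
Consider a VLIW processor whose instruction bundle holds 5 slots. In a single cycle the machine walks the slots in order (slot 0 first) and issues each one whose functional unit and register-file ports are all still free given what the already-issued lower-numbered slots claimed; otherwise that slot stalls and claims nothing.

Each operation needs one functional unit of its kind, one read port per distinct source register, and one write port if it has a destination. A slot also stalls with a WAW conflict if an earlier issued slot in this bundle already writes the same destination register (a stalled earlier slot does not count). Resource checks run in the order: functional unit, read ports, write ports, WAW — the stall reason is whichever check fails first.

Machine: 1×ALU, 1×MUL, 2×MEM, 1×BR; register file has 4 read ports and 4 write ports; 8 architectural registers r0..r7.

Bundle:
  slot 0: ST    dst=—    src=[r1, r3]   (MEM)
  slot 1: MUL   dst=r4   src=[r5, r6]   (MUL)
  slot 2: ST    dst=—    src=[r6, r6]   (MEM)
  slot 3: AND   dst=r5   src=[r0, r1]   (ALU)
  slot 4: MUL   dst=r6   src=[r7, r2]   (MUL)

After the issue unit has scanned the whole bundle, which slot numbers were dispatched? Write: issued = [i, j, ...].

[0] MEM needs rd=2 wr=0: ok; after: ALU=1 MUL=1 MEM=1 BR=1, R=2, W=4
[1] MUL needs rd=2 wr=1: ok; after: ALU=1 MUL=0 MEM=1 BR=1, R=0, W=3
[2] MEM needs rd=1 wr=0: RD_PORT; after: ALU=1 MUL=0 MEM=1 BR=1, R=0, W=3
[3] ALU needs rd=2 wr=1: RD_PORT; after: ALU=1 MUL=0 MEM=1 BR=1, R=0, W=3
[4] MUL needs rd=2 wr=1: FU; after: ALU=1 MUL=0 MEM=1 BR=1, R=0, W=3

issued = [0, 1]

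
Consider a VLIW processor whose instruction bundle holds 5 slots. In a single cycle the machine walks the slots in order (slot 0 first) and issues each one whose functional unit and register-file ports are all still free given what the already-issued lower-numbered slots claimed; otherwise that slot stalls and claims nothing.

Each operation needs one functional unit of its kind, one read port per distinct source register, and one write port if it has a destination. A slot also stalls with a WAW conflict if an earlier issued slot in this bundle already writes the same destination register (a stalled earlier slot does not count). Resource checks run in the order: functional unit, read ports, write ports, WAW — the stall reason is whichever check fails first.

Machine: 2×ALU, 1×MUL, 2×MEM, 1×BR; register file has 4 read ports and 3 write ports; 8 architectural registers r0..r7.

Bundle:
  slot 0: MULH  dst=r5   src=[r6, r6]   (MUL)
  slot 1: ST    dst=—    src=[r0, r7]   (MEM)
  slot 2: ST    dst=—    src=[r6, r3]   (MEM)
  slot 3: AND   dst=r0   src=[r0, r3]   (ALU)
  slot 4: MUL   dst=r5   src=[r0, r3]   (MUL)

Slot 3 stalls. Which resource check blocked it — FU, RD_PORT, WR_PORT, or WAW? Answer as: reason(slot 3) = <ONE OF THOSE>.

reason(slot 3) = RD_PORT

[0] MUL needs rd=1 wr=1: ok; after: ALU=2 MUL=0 MEM=2 BR=1, R=3, W=2
[1] MEM needs rd=2 wr=0: ok; after: ALU=2 MUL=0 MEM=1 BR=1, R=1, W=2
[2] MEM needs rd=2 wr=0: RD_PORT; after: ALU=2 MUL=0 MEM=1 BR=1, R=1, W=2
[3] ALU needs rd=2 wr=1: RD_PORT; after: ALU=2 MUL=0 MEM=1 BR=1, R=1, W=2
[4] MUL needs rd=2 wr=1: FU; after: ALU=2 MUL=0 MEM=1 BR=1, R=1, W=2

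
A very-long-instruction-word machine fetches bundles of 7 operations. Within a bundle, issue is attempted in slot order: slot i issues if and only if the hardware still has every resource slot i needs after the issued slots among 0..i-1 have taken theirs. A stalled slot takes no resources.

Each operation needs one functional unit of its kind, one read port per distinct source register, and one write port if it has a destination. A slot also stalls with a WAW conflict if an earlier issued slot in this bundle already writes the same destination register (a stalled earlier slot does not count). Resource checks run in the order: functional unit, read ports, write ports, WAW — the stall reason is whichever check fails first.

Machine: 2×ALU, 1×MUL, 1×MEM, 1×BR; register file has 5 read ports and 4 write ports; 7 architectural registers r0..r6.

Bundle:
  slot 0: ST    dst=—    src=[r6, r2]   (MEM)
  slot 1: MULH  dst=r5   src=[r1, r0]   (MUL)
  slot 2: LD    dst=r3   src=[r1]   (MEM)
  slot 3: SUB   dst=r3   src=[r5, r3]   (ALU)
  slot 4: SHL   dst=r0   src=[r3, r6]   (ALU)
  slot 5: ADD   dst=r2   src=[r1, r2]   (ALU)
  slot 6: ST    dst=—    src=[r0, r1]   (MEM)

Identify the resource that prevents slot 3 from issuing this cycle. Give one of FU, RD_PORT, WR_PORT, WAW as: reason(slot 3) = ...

reason(slot 3) = RD_PORT

  0. MEM ⇒ go  {2A/1Mu/0Ld/1B | 3r 4w}
  1. MUL→r5 ⇒ go  {2A/0Mu/0Ld/1B | 1r 3w}
  2. MEM→r3 ⇒ no(FU)  {2A/0Mu/0Ld/1B | 1r 3w}
  3. ALU→r3 ⇒ no(RD_PORT)  {2A/0Mu/0Ld/1B | 1r 3w}
  4. ALU→r0 ⇒ no(RD_PORT)  {2A/0Mu/0Ld/1B | 1r 3w}
  5. ALU→r2 ⇒ no(RD_PORT)  {2A/0Mu/0Ld/1B | 1r 3w}
  6. MEM ⇒ no(FU)  {2A/0Mu/0Ld/1B | 1r 3w}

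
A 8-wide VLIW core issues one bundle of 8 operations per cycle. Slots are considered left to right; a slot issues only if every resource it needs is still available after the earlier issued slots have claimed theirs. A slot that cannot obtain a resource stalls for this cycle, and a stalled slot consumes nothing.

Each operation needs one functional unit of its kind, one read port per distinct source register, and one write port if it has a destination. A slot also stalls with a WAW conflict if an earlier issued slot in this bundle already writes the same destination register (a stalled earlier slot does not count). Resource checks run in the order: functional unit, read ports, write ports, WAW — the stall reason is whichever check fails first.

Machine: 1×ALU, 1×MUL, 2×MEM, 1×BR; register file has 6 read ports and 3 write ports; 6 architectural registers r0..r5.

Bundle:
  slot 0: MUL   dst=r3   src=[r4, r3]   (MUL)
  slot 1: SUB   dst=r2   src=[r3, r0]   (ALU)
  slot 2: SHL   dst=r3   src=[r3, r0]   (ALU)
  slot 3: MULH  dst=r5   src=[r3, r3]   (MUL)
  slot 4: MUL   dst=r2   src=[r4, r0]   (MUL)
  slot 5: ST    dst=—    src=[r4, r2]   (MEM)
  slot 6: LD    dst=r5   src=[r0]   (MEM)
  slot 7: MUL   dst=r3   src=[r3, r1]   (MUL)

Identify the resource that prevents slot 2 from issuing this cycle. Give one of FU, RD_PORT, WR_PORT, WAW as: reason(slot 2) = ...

  0. MUL→r3 ⇒ go  {1A/0Mu/2Ld/1B | 4r 2w}
  1. ALU→r2 ⇒ go  {0A/0Mu/2Ld/1B | 2r 1w}
  2. ALU→r3 ⇒ no(FU)  {0A/0Mu/2Ld/1B | 2r 1w}
  3. MUL→r5 ⇒ no(FU)  {0A/0Mu/2Ld/1B | 2r 1w}
  4. MUL→r2 ⇒ no(FU)  {0A/0Mu/2Ld/1B | 2r 1w}
  5. MEM ⇒ go  {0A/0Mu/1Ld/1B | 0r 1w}
  6. MEM→r5 ⇒ no(RD_PORT)  {0A/0Mu/1Ld/1B | 0r 1w}
  7. MUL→r3 ⇒ no(FU)  {0A/0Mu/1Ld/1B | 0r 1w}

reason(slot 2) = FU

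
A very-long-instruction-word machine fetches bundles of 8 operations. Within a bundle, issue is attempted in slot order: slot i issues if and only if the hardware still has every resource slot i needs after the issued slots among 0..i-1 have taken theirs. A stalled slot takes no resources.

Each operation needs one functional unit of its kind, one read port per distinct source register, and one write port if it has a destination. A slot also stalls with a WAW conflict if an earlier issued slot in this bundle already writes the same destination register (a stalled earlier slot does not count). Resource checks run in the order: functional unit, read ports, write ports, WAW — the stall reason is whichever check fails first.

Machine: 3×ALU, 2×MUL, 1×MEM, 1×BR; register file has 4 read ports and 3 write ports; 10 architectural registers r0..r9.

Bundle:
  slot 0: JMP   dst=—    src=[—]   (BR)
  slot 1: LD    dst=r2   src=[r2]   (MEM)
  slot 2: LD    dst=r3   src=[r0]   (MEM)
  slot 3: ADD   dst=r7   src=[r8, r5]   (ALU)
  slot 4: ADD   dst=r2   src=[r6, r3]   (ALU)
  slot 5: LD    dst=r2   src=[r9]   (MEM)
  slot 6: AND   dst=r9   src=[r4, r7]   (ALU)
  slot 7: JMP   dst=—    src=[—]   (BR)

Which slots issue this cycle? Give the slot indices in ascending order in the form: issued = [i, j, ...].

slot 0 (BR): ISSUE — free A3,Mu2,Ld1,B0 rp4 wp3
slot 1 (MEM): ISSUE — free A3,Mu2,Ld0,B0 rp3 wp2
slot 2 (MEM): stall FU — free A3,Mu2,Ld0,B0 rp3 wp2
slot 3 (ALU): ISSUE — free A2,Mu2,Ld0,B0 rp1 wp1
slot 4 (ALU): stall RD_PORT — free A2,Mu2,Ld0,B0 rp1 wp1
slot 5 (MEM): stall FU — free A2,Mu2,Ld0,B0 rp1 wp1
slot 6 (ALU): stall RD_PORT — free A2,Mu2,Ld0,B0 rp1 wp1
slot 7 (BR): stall FU — free A2,Mu2,Ld0,B0 rp1 wp1

issued = [0, 1, 3]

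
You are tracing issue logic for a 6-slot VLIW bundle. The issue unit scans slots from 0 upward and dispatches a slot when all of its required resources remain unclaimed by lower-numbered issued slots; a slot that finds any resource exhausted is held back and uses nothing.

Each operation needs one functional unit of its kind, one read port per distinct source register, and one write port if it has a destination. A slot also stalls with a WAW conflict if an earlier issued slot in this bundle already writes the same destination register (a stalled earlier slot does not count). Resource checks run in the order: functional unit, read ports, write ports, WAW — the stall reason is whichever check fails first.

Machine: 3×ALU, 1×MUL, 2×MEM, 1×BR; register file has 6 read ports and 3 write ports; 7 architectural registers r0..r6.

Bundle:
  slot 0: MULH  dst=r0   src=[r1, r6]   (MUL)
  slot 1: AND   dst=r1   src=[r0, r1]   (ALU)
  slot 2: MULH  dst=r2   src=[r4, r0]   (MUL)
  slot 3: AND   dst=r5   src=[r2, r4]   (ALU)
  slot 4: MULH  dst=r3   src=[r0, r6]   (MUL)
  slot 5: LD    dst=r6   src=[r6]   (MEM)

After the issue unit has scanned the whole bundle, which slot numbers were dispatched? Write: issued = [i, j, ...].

slot 0 (MUL): ISSUE — free A3,Mu0,Ld2,B1 rp4 wp2
slot 1 (ALU): ISSUE — free A2,Mu0,Ld2,B1 rp2 wp1
slot 2 (MUL): stall FU — free A2,Mu0,Ld2,B1 rp2 wp1
slot 3 (ALU): ISSUE — free A1,Mu0,Ld2,B1 rp0 wp0
slot 4 (MUL): stall FU — free A1,Mu0,Ld2,B1 rp0 wp0
slot 5 (MEM): stall RD_PORT — free A1,Mu0,Ld2,B1 rp0 wp0

issued = [0, 1, 3]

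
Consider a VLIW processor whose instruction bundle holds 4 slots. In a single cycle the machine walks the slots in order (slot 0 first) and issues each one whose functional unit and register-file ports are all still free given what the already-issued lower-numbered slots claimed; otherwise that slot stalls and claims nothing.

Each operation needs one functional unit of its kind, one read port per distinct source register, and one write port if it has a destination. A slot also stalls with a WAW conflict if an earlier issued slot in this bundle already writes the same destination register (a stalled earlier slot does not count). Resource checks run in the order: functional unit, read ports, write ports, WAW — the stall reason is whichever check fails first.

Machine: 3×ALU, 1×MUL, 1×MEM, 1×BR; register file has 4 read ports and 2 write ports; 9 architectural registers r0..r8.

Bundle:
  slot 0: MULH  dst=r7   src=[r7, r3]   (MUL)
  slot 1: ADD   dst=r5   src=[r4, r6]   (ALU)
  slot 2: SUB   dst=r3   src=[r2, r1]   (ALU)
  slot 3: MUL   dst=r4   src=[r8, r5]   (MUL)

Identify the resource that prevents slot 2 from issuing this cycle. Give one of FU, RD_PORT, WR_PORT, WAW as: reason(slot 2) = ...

slot 0 (MUL): ISSUE — free A3,Mu0,Ld1,B1 rp2 wp1
slot 1 (ALU): ISSUE — free A2,Mu0,Ld1,B1 rp0 wp0
slot 2 (ALU): stall RD_PORT — free A2,Mu0,Ld1,B1 rp0 wp0
slot 3 (MUL): stall FU — free A2,Mu0,Ld1,B1 rp0 wp0

reason(slot 2) = RD_PORT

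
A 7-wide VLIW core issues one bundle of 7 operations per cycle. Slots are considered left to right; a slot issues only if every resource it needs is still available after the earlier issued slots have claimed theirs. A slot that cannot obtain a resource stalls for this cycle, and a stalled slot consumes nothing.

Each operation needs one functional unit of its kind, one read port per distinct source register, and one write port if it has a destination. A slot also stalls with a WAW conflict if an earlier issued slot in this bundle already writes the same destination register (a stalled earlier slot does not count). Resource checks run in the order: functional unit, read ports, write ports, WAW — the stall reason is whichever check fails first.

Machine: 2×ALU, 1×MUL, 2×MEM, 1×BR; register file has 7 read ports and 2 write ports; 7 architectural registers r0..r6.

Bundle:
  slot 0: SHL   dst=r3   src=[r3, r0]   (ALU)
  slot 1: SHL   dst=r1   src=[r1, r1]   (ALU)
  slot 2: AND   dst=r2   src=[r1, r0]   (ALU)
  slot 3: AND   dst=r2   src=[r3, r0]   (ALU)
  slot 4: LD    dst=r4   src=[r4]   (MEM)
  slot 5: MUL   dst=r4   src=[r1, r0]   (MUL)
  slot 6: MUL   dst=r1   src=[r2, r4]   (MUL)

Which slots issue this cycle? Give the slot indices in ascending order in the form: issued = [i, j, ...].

(0) want 1×ALU +2rd +1wr — yes → AL1|MU1|ME2|BR1|rd5|wr1
(1) want 1×ALU +1rd +1wr — yes → AL0|MU1|ME2|BR1|rd4|wr0
(2) want 1×ALU +2rd +1wr — FU → AL0|MU1|ME2|BR1|rd4|wr0
(3) want 1×ALU +2rd +1wr — FU → AL0|MU1|ME2|BR1|rd4|wr0
(4) want 1×MEM +1rd +1wr — WR_PORT → AL0|MU1|ME2|BR1|rd4|wr0
(5) want 1×MUL +2rd +1wr — WR_PORT → AL0|MU1|ME2|BR1|rd4|wr0
(6) want 1×MUL +2rd +1wr — WR_PORT → AL0|MU1|ME2|BR1|rd4|wr0

issued = [0, 1]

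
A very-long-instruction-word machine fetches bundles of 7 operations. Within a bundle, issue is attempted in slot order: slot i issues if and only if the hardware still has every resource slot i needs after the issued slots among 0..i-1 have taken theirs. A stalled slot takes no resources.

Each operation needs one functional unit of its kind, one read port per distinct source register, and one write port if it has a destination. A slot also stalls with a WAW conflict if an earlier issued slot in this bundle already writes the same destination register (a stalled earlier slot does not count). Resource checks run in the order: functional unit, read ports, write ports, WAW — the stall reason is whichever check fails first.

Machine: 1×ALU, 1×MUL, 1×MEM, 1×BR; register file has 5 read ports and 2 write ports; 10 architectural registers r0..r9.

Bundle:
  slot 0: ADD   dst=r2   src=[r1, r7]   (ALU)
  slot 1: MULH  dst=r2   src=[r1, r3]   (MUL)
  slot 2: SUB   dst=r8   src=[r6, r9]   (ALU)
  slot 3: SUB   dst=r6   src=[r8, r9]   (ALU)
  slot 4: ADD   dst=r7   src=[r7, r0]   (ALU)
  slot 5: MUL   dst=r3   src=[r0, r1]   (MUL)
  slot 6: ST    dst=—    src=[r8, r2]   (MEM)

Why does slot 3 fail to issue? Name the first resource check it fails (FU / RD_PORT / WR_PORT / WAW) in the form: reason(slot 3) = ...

reason(slot 3) = FU

#0 ALU src=r1,r7 dispatched  <A:0 Mu:1 Ld:1 B:1 rd:3 wr:1>
#1 MUL src=r1,r3 held:WAW  <A:0 Mu:1 Ld:1 B:1 rd:3 wr:1>
#2 ALU src=r6,r9 held:FU  <A:0 Mu:1 Ld:1 B:1 rd:3 wr:1>
#3 ALU src=r8,r9 held:FU  <A:0 Mu:1 Ld:1 B:1 rd:3 wr:1>
#4 ALU src=r7,r0 held:FU  <A:0 Mu:1 Ld:1 B:1 rd:3 wr:1>
#5 MUL src=r0,r1 dispatched  <A:0 Mu:0 Ld:1 B:1 rd:1 wr:0>
#6 MEM src=r8,r2 held:RD_PORT  <A:0 Mu:0 Ld:1 B:1 rd:1 wr:0>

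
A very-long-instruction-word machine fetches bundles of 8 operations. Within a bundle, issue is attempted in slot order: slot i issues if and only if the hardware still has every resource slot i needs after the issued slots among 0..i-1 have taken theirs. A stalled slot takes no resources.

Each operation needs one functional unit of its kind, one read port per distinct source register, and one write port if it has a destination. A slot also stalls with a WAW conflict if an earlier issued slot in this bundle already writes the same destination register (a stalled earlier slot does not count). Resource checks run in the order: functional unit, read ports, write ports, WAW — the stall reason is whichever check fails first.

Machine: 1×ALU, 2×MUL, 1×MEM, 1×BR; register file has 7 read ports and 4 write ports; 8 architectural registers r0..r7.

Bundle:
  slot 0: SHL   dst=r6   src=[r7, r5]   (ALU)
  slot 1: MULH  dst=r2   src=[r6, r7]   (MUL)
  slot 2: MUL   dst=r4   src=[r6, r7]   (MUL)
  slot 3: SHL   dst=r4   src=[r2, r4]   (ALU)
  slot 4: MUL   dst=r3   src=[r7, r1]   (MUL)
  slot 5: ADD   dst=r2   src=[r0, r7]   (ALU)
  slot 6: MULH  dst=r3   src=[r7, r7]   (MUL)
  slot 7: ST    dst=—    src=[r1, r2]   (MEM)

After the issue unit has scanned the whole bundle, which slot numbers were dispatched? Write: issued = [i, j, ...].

slot 0 (ALU): ISSUE — free A0,Mu2,Ld1,B1 rp5 wp3
slot 1 (MUL): ISSUE — free A0,Mu1,Ld1,B1 rp3 wp2
slot 2 (MUL): ISSUE — free A0,Mu0,Ld1,B1 rp1 wp1
slot 3 (ALU): stall FU — free A0,Mu0,Ld1,B1 rp1 wp1
slot 4 (MUL): stall FU — free A0,Mu0,Ld1,B1 rp1 wp1
slot 5 (ALU): stall FU — free A0,Mu0,Ld1,B1 rp1 wp1
slot 6 (MUL): stall FU — free A0,Mu0,Ld1,B1 rp1 wp1
slot 7 (MEM): stall RD_PORT — free A0,Mu0,Ld1,B1 rp1 wp1

issued = [0, 1, 2]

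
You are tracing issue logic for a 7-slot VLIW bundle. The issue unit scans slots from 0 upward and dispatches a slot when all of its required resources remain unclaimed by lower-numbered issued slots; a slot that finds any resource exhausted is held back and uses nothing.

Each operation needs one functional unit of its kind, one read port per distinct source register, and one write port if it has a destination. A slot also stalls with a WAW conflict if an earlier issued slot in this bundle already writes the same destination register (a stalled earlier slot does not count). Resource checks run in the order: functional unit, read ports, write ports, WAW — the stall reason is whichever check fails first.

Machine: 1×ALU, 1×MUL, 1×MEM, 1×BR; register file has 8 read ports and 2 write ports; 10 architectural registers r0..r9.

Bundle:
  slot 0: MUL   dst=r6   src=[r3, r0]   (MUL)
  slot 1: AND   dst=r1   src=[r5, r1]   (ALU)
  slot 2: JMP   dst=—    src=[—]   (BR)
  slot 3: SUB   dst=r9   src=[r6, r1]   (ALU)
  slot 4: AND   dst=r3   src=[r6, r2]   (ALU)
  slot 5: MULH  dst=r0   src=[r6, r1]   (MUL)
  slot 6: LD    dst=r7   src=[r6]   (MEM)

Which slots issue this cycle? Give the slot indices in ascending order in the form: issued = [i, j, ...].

[0] MUL needs rd=2 wr=1: ok; after: ALU=1 MUL=0 MEM=1 BR=1, R=6, W=1
[1] ALU needs rd=2 wr=1: ok; after: ALU=0 MUL=0 MEM=1 BR=1, R=4, W=0
[2] BR needs rd=0 wr=0: ok; after: ALU=0 MUL=0 MEM=1 BR=0, R=4, W=0
[3] ALU needs rd=2 wr=1: FU; after: ALU=0 MUL=0 MEM=1 BR=0, R=4, W=0
[4] ALU needs rd=2 wr=1: FU; after: ALU=0 MUL=0 MEM=1 BR=0, R=4, W=0
[5] MUL needs rd=2 wr=1: FU; after: ALU=0 MUL=0 MEM=1 BR=0, R=4, W=0
[6] MEM needs rd=1 wr=1: WR_PORT; after: ALU=0 MUL=0 MEM=1 BR=0, R=4, W=0

issued = [0, 1, 2]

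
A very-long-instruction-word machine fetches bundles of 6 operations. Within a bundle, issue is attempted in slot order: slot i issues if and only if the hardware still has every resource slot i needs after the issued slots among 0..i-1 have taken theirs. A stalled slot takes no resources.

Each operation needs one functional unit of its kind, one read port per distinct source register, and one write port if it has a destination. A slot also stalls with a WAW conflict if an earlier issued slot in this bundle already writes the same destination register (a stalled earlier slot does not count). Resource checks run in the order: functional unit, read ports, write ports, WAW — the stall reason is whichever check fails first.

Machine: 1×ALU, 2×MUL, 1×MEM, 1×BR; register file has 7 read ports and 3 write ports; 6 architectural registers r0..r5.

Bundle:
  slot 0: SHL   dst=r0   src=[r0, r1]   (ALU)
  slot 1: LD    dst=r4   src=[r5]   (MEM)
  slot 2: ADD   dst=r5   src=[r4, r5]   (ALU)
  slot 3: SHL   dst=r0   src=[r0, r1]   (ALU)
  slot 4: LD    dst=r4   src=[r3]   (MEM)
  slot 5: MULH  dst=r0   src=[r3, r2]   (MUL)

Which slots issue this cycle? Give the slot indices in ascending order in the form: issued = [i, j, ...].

issued = [0, 1]

#0 ALU src=r0,r1 dispatched  <A:0 Mu:2 Ld:1 B:1 rd:5 wr:2>
#1 MEM src=r5 dispatched  <A:0 Mu:2 Ld:0 B:1 rd:4 wr:1>
#2 ALU src=r4,r5 held:FU  <A:0 Mu:2 Ld:0 B:1 rd:4 wr:1>
#3 ALU src=r0,r1 held:FU  <A:0 Mu:2 Ld:0 B:1 rd:4 wr:1>
#4 MEM src=r3 held:FU  <A:0 Mu:2 Ld:0 B:1 rd:4 wr:1>
#5 MUL src=r3,r2 held:WAW  <A:0 Mu:2 Ld:0 B:1 rd:4 wr:1>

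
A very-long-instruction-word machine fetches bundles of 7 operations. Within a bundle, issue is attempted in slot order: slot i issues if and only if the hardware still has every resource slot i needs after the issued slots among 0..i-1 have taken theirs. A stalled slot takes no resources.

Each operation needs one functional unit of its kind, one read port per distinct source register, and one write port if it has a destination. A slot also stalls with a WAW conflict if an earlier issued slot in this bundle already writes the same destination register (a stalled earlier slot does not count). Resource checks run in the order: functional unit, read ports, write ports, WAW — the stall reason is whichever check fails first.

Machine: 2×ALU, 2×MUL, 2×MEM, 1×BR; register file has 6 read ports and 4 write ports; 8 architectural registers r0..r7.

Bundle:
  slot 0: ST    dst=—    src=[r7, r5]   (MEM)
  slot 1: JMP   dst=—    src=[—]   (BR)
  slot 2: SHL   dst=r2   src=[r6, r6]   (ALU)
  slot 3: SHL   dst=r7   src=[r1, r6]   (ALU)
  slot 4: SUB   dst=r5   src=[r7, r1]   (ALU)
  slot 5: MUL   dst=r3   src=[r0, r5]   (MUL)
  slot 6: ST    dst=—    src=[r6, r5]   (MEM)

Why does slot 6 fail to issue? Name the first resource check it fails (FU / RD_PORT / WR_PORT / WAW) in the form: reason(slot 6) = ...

reason(slot 6) = RD_PORT

(0) want 1×MEM +2rd +0wr — yes → AL2|MU2|ME1|BR1|rd4|wr4
(1) want 1×BR +0rd +0wr — yes → AL2|MU2|ME1|BR0|rd4|wr4
(2) want 1×ALU +1rd +1wr — yes → AL1|MU2|ME1|BR0|rd3|wr3
(3) want 1×ALU +2rd +1wr — yes → AL0|MU2|ME1|BR0|rd1|wr2
(4) want 1×ALU +2rd +1wr — FU → AL0|MU2|ME1|BR0|rd1|wr2
(5) want 1×MUL +2rd +1wr — RD_PORT → AL0|MU2|ME1|BR0|rd1|wr2
(6) want 1×MEM +2rd +0wr — RD_PORT → AL0|MU2|ME1|BR0|rd1|wr2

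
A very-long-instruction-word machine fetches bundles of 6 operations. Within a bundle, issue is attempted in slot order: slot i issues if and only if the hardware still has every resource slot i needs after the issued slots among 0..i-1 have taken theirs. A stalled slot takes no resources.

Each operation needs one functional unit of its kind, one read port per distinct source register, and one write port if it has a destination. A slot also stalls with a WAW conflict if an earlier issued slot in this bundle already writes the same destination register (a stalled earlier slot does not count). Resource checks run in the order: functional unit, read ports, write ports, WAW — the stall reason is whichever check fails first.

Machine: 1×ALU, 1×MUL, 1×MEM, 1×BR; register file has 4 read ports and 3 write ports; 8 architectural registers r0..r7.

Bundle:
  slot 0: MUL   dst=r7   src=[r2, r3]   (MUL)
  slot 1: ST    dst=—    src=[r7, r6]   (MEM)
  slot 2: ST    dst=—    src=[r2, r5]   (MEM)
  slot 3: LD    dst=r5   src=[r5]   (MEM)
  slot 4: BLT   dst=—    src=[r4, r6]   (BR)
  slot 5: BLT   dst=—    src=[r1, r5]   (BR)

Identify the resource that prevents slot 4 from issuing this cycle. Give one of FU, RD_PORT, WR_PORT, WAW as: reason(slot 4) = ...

reason(slot 4) = RD_PORT

  0. MUL→r7 ⇒ go  {1A/0Mu/1Ld/1B | 2r 2w}
  1. MEM ⇒ go  {1A/0Mu/0Ld/1B | 0r 2w}
  2. MEM ⇒ no(FU)  {1A/0Mu/0Ld/1B | 0r 2w}
  3. MEM→r5 ⇒ no(FU)  {1A/0Mu/0Ld/1B | 0r 2w}
  4. BR ⇒ no(RD_PORT)  {1A/0Mu/0Ld/1B | 0r 2w}
  5. BR ⇒ no(RD_PORT)  {1A/0Mu/0Ld/1B | 0r 2w}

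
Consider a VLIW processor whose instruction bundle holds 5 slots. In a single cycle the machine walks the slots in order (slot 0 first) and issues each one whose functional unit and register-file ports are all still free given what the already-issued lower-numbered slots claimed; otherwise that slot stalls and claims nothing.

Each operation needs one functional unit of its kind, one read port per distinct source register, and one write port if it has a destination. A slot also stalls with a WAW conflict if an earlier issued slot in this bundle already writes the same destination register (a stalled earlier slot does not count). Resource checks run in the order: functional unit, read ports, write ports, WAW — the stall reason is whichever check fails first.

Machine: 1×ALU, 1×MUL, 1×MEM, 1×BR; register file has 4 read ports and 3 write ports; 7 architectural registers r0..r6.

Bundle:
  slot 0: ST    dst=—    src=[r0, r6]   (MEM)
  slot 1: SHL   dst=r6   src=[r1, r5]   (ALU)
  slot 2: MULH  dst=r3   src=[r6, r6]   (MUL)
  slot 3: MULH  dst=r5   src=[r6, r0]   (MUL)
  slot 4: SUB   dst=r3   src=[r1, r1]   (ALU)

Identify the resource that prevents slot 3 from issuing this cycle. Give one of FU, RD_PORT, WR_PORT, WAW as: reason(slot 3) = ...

  0. MEM ⇒ go  {1A/1Mu/0Ld/1B | 2r 3w}
  1. ALU→r6 ⇒ go  {0A/1Mu/0Ld/1B | 0r 2w}
  2. MUL→r3 ⇒ no(RD_PORT)  {0A/1Mu/0Ld/1B | 0r 2w}
  3. MUL→r5 ⇒ no(RD_PORT)  {0A/1Mu/0Ld/1B | 0r 2w}
  4. ALU→r3 ⇒ no(FU)  {0A/1Mu/0Ld/1B | 0r 2w}

reason(slot 3) = RD_PORT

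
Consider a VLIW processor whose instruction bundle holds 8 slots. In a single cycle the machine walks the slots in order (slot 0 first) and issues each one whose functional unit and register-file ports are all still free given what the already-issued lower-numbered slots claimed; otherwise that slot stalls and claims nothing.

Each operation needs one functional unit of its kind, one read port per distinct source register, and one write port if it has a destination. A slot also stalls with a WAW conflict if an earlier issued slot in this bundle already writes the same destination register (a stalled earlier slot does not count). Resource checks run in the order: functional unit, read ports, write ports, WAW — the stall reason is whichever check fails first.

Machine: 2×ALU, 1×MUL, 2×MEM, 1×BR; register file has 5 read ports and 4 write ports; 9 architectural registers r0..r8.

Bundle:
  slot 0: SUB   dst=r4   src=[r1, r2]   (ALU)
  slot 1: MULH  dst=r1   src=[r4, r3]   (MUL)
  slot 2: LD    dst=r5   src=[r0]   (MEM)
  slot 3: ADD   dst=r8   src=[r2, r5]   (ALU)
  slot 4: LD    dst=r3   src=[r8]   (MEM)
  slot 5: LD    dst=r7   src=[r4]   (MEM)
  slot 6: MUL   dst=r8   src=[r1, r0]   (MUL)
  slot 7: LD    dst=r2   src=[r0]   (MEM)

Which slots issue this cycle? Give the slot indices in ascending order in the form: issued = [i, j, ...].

#0 ALU src=r1,r2 dispatched  <A:1 Mu:1 Ld:2 B:1 rd:3 wr:3>
#1 MUL src=r4,r3 dispatched  <A:1 Mu:0 Ld:2 B:1 rd:1 wr:2>
#2 MEM src=r0 dispatched  <A:1 Mu:0 Ld:1 B:1 rd:0 wr:1>
#3 ALU src=r2,r5 held:RD_PORT  <A:1 Mu:0 Ld:1 B:1 rd:0 wr:1>
#4 MEM src=r8 held:RD_PORT  <A:1 Mu:0 Ld:1 B:1 rd:0 wr:1>
#5 MEM src=r4 held:RD_PORT  <A:1 Mu:0 Ld:1 B:1 rd:0 wr:1>
#6 MUL src=r1,r0 held:FU  <A:1 Mu:0 Ld:1 B:1 rd:0 wr:1>
#7 MEM src=r0 held:RD_PORT  <A:1 Mu:0 Ld:1 B:1 rd:0 wr:1>

issued = [0, 1, 2]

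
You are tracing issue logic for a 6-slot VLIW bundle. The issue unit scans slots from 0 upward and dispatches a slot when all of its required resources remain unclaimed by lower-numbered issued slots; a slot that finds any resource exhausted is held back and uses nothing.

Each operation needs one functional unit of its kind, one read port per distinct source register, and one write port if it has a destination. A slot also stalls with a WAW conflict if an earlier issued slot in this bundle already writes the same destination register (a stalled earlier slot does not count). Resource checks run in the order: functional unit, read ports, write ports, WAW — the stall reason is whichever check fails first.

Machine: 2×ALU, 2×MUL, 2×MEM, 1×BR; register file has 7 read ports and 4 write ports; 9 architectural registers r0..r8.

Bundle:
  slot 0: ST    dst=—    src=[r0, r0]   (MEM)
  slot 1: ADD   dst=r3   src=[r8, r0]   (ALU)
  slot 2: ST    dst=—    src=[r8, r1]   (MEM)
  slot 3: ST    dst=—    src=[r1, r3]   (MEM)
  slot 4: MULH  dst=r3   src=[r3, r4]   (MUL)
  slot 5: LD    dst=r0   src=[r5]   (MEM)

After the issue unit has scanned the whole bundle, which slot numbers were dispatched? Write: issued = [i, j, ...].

[0] MEM needs rd=1 wr=0: ok; after: ALU=2 MUL=2 MEM=1 BR=1, R=6, W=4
[1] ALU needs rd=2 wr=1: ok; after: ALU=1 MUL=2 MEM=1 BR=1, R=4, W=3
[2] MEM needs rd=2 wr=0: ok; after: ALU=1 MUL=2 MEM=0 BR=1, R=2, W=3
[3] MEM needs rd=2 wr=0: FU; after: ALU=1 MUL=2 MEM=0 BR=1, R=2, W=3
[4] MUL needs rd=2 wr=1: WAW; after: ALU=1 MUL=2 MEM=0 BR=1, R=2, W=3
[5] MEM needs rd=1 wr=1: FU; after: ALU=1 MUL=2 MEM=0 BR=1, R=2, W=3

issued = [0, 1, 2]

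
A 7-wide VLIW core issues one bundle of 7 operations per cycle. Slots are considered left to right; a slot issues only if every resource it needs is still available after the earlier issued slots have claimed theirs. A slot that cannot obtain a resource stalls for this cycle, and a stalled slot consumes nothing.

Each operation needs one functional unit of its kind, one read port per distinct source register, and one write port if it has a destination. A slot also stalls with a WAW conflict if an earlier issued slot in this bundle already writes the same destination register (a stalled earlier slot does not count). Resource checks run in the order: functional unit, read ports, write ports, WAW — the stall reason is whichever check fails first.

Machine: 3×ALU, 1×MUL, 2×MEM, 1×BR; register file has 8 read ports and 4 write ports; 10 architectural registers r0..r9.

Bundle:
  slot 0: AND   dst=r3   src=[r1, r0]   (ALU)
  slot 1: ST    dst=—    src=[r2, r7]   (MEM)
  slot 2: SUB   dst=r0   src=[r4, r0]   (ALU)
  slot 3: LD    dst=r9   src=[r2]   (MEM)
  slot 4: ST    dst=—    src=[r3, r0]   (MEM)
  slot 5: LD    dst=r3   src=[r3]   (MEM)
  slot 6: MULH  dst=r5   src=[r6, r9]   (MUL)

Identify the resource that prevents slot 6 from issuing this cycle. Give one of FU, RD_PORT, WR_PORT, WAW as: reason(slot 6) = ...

reason(slot 6) = RD_PORT

#0 ALU src=r1,r0 dispatched  <A:2 Mu:1 Ld:2 B:1 rd:6 wr:3>
#1 MEM src=r2,r7 dispatched  <A:2 Mu:1 Ld:1 B:1 rd:4 wr:3>
#2 ALU src=r4,r0 dispatched  <A:1 Mu:1 Ld:1 B:1 rd:2 wr:2>
#3 MEM src=r2 dispatched  <A:1 Mu:1 Ld:0 B:1 rd:1 wr:1>
#4 MEM src=r3,r0 held:FU  <A:1 Mu:1 Ld:0 B:1 rd:1 wr:1>
#5 MEM src=r3 held:FU  <A:1 Mu:1 Ld:0 B:1 rd:1 wr:1>
#6 MUL src=r6,r9 held:RD_PORT  <A:1 Mu:1 Ld:0 B:1 rd:1 wr:1>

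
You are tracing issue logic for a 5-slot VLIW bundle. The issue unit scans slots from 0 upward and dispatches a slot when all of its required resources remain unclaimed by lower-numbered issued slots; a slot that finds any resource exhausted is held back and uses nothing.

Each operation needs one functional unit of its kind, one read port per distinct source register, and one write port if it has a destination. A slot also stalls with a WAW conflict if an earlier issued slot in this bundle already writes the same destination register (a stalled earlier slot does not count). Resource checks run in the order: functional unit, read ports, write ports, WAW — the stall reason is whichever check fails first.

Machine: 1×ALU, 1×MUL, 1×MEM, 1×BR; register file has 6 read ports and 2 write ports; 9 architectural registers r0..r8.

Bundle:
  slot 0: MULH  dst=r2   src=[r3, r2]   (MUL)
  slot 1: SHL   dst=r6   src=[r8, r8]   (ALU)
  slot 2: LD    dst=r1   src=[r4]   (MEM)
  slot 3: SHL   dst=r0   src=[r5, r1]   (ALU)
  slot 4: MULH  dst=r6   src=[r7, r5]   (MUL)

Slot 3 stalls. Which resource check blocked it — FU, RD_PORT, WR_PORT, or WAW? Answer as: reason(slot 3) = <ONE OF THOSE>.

  0. MUL→r2 ⇒ go  {1A/0Mu/1Ld/1B | 4r 1w}
  1. ALU→r6 ⇒ go  {0A/0Mu/1Ld/1B | 3r 0w}
  2. MEM→r1 ⇒ no(WR_PORT)  {0A/0Mu/1Ld/1B | 3r 0w}
  3. ALU→r0 ⇒ no(FU)  {0A/0Mu/1Ld/1B | 3r 0w}
  4. MUL→r6 ⇒ no(FU)  {0A/0Mu/1Ld/1B | 3r 0w}

reason(slot 3) = FU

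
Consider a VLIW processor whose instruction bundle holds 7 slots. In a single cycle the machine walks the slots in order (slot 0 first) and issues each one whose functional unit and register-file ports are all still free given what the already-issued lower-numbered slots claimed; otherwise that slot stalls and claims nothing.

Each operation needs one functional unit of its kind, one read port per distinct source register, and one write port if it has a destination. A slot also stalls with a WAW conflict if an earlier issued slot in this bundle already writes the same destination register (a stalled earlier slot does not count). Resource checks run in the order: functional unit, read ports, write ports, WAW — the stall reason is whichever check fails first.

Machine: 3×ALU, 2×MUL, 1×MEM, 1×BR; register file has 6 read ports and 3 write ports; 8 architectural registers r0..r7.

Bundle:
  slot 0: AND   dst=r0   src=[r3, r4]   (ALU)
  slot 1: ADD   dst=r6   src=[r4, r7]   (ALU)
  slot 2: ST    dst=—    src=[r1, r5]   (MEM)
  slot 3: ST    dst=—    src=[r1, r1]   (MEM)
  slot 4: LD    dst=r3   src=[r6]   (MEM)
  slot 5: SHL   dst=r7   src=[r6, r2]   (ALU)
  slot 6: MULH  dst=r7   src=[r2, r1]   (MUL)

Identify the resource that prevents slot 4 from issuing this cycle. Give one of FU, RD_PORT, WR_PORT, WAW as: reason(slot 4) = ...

#0 ALU src=r3,r4 dispatched  <A:2 Mu:2 Ld:1 B:1 rd:4 wr:2>
#1 ALU src=r4,r7 dispatched  <A:1 Mu:2 Ld:1 B:1 rd:2 wr:1>
#2 MEM src=r1,r5 dispatched  <A:1 Mu:2 Ld:0 B:1 rd:0 wr:1>
#3 MEM src=r1,r1 held:FU  <A:1 Mu:2 Ld:0 B:1 rd:0 wr:1>
#4 MEM src=r6 held:FU  <A:1 Mu:2 Ld:0 B:1 rd:0 wr:1>
#5 ALU src=r6,r2 held:RD_PORT  <A:1 Mu:2 Ld:0 B:1 rd:0 wr:1>
#6 MUL src=r2,r1 held:RD_PORT  <A:1 Mu:2 Ld:0 B:1 rd:0 wr:1>

reason(slot 4) = FU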